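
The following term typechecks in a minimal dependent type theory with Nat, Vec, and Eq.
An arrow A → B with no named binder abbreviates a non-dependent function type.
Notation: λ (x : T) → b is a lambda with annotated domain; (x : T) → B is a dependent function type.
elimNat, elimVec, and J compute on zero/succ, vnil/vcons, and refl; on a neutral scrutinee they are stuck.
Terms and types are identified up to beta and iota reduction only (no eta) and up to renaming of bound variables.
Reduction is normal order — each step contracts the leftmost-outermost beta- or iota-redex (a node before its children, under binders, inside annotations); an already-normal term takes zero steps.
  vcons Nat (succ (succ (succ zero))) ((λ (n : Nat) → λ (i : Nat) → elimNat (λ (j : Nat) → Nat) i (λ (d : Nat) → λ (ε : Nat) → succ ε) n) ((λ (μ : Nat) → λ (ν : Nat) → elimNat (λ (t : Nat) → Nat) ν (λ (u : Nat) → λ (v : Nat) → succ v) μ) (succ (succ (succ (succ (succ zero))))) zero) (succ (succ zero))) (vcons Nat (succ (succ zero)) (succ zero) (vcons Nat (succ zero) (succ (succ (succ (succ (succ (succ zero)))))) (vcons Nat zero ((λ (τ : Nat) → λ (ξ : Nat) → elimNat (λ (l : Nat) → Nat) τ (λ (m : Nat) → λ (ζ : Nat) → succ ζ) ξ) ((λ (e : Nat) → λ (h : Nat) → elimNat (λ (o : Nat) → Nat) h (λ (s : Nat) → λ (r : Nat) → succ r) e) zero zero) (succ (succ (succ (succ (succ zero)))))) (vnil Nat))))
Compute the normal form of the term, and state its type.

normal form:
  vcons Nat (succ (succ (succ zero))) (succ (succ (succ (succ (succ (succ (succ zero))))))) (vcons Nat (succ (succ zero)) (succ zero) (vcons Nat (succ zero) (succ (succ (succ (succ (succ (succ zero)))))) (vcons Nat zero (succ (succ (succ (succ (succ zero))))) (vnil Nat))))
inferred type:
  Vec Nat (succ (succ (succ (succ zero))))


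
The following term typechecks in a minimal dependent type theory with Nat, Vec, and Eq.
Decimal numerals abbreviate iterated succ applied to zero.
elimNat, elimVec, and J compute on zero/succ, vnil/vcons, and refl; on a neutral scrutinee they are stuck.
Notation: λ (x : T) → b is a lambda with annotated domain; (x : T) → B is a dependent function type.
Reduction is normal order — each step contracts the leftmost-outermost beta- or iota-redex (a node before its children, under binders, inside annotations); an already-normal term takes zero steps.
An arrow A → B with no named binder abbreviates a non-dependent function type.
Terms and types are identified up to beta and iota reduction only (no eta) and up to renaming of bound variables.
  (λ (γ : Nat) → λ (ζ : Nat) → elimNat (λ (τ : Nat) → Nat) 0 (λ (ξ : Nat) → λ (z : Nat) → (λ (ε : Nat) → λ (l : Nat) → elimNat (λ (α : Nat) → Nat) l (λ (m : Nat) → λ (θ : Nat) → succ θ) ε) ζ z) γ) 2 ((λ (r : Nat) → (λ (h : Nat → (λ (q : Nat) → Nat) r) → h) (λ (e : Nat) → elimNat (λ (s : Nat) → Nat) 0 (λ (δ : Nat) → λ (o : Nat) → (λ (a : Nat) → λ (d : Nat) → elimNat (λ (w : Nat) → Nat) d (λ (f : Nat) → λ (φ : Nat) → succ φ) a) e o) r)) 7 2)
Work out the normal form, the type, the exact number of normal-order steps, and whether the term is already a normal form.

reduced normal form:
  28
inferred type:
  Nat
reduction steps (normal order): 275
started in normal form: no
first redex: a beta-redex


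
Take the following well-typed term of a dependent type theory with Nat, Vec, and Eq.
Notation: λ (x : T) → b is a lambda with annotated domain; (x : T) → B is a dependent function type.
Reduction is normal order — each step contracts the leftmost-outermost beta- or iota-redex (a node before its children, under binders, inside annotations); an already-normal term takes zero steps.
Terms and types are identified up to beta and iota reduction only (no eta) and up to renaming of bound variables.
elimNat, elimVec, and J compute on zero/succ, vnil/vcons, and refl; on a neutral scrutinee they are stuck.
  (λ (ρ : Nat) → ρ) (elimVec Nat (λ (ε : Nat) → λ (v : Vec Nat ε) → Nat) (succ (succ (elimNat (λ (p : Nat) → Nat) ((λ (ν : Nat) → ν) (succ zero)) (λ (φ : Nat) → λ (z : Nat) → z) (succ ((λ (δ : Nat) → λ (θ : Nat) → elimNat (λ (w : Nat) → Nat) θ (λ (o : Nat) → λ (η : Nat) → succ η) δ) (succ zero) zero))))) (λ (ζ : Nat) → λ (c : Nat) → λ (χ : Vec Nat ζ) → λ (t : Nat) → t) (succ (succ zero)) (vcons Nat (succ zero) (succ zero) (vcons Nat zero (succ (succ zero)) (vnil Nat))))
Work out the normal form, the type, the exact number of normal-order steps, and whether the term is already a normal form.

normal form:
  succ (succ (succ zero))
the term's type:
  Nat
reduction steps (normal order): 26
already normal: no
first contracted redex: a beta-redex


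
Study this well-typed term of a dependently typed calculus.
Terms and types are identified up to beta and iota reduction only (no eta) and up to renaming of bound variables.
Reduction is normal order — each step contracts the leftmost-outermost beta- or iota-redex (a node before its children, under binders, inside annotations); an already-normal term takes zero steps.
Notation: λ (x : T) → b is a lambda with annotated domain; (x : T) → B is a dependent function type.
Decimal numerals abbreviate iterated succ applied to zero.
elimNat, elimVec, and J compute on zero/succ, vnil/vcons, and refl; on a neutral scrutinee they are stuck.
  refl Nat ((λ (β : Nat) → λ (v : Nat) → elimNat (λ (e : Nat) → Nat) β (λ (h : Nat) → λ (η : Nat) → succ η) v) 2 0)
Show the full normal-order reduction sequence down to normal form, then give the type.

reduction (normal order):
  refl Nat ((λ (β : Nat) → λ (v : Nat) → elimNat (λ (e : Nat) → Nat) β (λ (h : Nat) → λ (η : Nat) → succ η) v) 2 0)
  ~> refl Nat ((λ (β : Nat) → elimNat (λ (v : Nat) → Nat) 2 (λ (e : Nat) → λ (h : Nat) → succ h) β) 0)
  ~> refl Nat (elimNat (λ (β : Nat) → Nat) 2 (λ (v : Nat) → λ (e : Nat) → succ e) 0)
  ~> refl Nat 2
type:
  Eq Nat 2 2


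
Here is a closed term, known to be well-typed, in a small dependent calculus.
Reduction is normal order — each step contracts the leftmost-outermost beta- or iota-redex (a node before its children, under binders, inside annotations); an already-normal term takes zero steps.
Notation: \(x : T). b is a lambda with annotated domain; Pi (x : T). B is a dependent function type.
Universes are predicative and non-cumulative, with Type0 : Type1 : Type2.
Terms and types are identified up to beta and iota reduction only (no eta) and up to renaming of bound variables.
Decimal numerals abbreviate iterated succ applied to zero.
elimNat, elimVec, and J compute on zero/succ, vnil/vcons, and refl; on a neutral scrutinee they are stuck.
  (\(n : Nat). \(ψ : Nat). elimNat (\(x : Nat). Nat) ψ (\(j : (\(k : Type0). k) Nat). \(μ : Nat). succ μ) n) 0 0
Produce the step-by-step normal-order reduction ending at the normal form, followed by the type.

reduction (normal order):
  (\(n : Nat). \(ψ : Nat). elimNat (\(x : Nat). Nat) ψ (\(j : (\(k : Type0). k) Nat). \(μ : Nat). succ μ) n) 0 0
  ~> (\(n : Nat). elimNat (\(ψ : Nat). Nat) n (\(x : (\(j : Type0). j) Nat). \(k : Nat). succ k) 0) 0
  ~> elimNat (\(n : Nat). Nat) 0 (\(ψ : (\(x : Type0). x) Nat). \(j : Nat). succ j) 0
  ~> 0
inferred type:
  Nat


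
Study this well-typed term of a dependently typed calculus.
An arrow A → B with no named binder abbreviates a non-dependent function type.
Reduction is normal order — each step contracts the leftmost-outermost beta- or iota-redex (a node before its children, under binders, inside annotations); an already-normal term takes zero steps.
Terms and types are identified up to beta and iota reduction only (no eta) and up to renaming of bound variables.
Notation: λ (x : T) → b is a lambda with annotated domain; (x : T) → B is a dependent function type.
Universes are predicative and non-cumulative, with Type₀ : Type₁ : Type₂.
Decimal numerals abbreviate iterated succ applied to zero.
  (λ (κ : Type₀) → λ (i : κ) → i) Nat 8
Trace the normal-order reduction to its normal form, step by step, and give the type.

normal-order reduction sequence:
  (λ (κ : Type₀) → λ (i : κ) → i) Nat 8
  ~> (λ (κ : Nat) → κ) 8
  ~> 8
type:
  Nat


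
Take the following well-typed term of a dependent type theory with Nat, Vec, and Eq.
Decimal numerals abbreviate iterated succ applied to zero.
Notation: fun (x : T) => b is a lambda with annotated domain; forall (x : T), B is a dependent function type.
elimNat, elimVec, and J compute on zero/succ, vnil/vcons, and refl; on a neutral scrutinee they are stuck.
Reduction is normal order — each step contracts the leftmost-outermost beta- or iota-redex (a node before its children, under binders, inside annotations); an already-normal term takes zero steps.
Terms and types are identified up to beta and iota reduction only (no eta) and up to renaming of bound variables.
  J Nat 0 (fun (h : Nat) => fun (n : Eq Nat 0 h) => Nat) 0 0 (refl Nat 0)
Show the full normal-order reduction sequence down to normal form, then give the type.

normal-order reduction sequence:
  J Nat 0 (fun (h : Nat) => fun (n : Eq Nat 0 h) => Nat) 0 0 (refl Nat 0)
  ~> 0
the term's type:
  Nat


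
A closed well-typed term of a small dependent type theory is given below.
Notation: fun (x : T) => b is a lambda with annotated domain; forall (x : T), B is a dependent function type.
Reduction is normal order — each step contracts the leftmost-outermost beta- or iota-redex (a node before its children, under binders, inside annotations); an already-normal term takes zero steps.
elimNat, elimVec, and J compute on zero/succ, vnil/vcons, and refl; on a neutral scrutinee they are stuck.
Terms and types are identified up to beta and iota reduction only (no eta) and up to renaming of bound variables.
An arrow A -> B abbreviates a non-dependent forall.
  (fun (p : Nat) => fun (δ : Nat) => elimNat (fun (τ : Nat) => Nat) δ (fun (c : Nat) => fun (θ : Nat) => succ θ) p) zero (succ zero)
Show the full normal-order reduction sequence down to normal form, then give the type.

reduction (normal order):
  (fun (p : Nat) => fun (δ : Nat) => elimNat (fun (τ : Nat) => Nat) δ (fun (c : Nat) => fun (θ : Nat) => succ θ) p) zero (succ zero)
  ~> (fun (p : Nat) => elimNat (fun (δ : Nat) => Nat) p (fun (τ : Nat) => fun (c : Nat) => succ c) zero) (succ zero)
  ~> elimNat (fun (p : Nat) => Nat) (succ zero) (fun (δ : Nat) => fun (τ : Nat) => succ τ) zero
  ~> succ zero
the term's type:
  Nat


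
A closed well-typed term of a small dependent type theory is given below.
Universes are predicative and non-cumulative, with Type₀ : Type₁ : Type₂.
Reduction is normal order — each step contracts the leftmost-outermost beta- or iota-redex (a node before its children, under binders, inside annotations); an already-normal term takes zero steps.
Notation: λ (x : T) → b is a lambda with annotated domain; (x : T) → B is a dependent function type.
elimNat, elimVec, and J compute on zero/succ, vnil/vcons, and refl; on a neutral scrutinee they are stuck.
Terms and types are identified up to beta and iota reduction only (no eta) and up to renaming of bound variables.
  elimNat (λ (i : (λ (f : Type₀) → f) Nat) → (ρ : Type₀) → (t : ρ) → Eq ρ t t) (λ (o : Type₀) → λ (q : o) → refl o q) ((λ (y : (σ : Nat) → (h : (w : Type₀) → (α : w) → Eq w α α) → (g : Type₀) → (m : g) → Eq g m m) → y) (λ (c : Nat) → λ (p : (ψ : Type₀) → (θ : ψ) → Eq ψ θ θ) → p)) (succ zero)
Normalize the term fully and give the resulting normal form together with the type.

normal form:
  λ (i : Type₀) → λ (f : i) → refl i f
the term's type:
  (i : Type₀) → (f : i) → Eq i f f
observation: normalization takes exactly 5 steps under the normal-order strategy.


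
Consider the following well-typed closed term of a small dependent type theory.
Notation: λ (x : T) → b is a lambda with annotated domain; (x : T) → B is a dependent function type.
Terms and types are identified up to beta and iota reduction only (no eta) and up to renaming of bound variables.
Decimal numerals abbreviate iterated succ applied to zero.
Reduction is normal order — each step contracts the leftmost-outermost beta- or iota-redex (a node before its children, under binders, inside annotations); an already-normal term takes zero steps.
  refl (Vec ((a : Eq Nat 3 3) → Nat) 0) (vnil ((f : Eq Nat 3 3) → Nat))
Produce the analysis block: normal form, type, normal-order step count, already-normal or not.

normal form:
  refl (Vec ((a : Eq Nat 3 3) → Nat) 0) (vnil ((f : Eq Nat 3 3) → Nat))
the term's type:
  Eq (Vec ((a : Eq Nat 3 3) → Nat) 0) (vnil ((f : Eq Nat 3 3) → Nat)) (vnil ((j : Eq Nat 3 3) → Nat))
normal-order step count: 0
started in normal form: yes


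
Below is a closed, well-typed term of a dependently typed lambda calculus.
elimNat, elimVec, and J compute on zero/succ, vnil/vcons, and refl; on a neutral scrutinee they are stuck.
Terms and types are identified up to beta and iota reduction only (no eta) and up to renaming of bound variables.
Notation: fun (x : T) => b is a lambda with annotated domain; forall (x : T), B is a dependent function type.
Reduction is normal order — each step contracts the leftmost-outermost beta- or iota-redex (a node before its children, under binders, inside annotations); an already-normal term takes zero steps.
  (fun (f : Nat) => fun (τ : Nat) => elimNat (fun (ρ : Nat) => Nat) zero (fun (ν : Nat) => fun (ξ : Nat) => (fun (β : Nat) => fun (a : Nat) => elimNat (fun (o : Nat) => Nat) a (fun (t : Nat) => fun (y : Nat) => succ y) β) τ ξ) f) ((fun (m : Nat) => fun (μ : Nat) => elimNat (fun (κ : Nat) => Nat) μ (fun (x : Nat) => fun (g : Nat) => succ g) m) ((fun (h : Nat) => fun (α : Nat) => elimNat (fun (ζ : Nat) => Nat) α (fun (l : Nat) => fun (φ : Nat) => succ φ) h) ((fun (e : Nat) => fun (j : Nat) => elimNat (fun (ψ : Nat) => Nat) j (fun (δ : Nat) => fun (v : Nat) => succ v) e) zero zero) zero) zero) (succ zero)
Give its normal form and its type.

normal form:
  zero
the term's type:
  Nat
observation: the leftmost-outermost redex is a beta-redex, and normalization takes 18 steps.


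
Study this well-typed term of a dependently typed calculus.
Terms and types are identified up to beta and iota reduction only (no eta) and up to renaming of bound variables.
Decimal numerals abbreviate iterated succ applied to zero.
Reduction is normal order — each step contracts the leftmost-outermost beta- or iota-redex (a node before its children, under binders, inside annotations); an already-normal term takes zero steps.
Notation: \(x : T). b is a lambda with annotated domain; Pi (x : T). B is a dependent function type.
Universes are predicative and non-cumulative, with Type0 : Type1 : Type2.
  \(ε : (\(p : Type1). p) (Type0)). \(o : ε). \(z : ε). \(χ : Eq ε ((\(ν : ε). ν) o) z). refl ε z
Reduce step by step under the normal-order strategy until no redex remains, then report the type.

reduction (normal order):
  \(ε : (\(p : Type1). p) (Type0)). \(o : ε). \(z : ε). \(χ : Eq ε ((\(ν : ε). ν) o) z). refl ε z
  ~> \(ε : Type0). \(p : ε). \(o : ε). \(z : Eq ε ((\(χ : ε). χ) p) o). refl ε o
  ~> \(ε : Type0). \(p : ε). \(o : ε). \(z : Eq ε p o). refl ε o
the term's type:
  Pi (ε : Type0). Pi (p : ε). Pi (o : ε). Pi (z : Eq ε p o). Eq ε o o


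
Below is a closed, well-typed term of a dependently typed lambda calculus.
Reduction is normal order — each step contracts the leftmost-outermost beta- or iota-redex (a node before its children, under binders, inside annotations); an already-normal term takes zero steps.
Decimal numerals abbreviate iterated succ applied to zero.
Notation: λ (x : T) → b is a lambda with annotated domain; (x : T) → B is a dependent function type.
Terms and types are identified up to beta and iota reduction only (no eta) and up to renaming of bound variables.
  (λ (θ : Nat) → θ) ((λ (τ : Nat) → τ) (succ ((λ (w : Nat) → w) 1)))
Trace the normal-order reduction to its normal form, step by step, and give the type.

reduction (normal order):
  (λ (θ : Nat) → θ) ((λ (τ : Nat) → τ) (succ ((λ (w : Nat) → w) 1)))
  ~> (λ (θ : Nat) → θ) (succ ((λ (τ : Nat) → τ) 1))
  ~> succ ((λ (θ : Nat) → θ) 1)
  ~> 2
inferred type:
  Nat


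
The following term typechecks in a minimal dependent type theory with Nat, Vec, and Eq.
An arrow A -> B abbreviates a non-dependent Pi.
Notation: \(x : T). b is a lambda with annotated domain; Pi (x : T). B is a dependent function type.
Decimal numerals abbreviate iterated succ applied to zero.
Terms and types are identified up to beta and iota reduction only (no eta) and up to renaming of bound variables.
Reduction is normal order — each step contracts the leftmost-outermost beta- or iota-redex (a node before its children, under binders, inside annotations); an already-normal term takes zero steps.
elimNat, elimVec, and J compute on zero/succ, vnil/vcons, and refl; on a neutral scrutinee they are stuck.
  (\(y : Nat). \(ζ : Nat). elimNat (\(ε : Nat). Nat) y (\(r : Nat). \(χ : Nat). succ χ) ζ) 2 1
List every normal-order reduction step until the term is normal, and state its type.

normal-order reduction sequence:
  (\(y : Nat). \(ζ : Nat). elimNat (\(ε : Nat). Nat) y (\(r : Nat). \(χ : Nat). succ χ) ζ) 2 1
  ~> (\(y : Nat). elimNat (\(ζ : Nat). Nat) 2 (\(ε : Nat). \(r : Nat). succ r) y) 1
  ~> elimNat (\(y : Nat). Nat) 2 (\(ζ : Nat). \(ε : Nat). succ ε) 1
  ~> (\(y : Nat). \(ζ : Nat). succ ζ) 0 (elimNat (\(ε : Nat). Nat) 2 (\(r : Nat). \(χ : Nat). succ χ) 0)
  ~> (\(y : Nat). succ y) (elimNat (\(ζ : Nat). Nat) 2 (\(ε : Nat). \(r : Nat). succ r) 0)
  ~> succ (elimNat (\(y : Nat). Nat) 2 (\(ζ : Nat). \(ε : Nat). succ ε) 0)
  ~> 3
the term's type:
  Nat


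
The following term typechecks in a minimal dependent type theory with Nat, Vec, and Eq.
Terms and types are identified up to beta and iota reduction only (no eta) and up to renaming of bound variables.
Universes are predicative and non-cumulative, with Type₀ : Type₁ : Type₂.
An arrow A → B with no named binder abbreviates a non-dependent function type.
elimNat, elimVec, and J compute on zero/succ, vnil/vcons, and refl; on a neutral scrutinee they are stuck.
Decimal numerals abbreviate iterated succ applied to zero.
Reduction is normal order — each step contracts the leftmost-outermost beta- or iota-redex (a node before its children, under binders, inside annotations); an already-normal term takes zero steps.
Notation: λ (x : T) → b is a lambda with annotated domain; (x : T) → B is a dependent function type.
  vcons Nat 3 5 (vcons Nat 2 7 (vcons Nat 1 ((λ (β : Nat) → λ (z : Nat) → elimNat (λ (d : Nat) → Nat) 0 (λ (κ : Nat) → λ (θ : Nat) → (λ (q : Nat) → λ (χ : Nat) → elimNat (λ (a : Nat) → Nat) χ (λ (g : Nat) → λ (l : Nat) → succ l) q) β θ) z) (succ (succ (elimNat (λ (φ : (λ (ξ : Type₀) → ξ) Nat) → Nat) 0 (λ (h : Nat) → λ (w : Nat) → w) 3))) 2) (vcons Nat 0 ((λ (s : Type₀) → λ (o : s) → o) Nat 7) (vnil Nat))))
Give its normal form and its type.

resulting normal form:
  vcons Nat 3 5 (vcons Nat 2 7 (vcons Nat 1 4 (vcons Nat 0 7 (vnil Nat))))
type:
  Vec Nat 4


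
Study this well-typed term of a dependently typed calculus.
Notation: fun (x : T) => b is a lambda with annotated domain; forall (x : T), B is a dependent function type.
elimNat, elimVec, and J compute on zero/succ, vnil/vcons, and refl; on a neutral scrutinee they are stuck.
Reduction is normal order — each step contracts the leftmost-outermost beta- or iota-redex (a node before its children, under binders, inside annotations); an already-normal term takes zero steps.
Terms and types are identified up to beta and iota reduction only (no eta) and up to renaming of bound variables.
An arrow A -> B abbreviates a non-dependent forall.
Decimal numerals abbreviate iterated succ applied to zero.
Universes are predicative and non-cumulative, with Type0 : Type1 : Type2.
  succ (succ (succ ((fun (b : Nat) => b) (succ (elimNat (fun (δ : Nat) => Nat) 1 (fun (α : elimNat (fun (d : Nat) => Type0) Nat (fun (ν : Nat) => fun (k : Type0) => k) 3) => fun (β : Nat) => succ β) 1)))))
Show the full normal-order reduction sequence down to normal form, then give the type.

normal-order reduction sequence:
  succ (succ (succ ((fun (b : Nat) => b) (succ (elimNat (fun (δ : Nat) => Nat) 1 (fun (α : elimNat (fun (d : Nat) => Type0) Nat (fun (ν : Nat) => fun (k : Type0) => k) 3) => fun (β : Nat) => succ β) 1)))))
  ~> succ (succ (succ (succ (elimNat (fun (b : Nat) => Nat) 1 (fun (δ : elimNat (fun (α : Nat) => Type0) Nat (fun (d : Nat) => fun (ν : Type0) => ν) 3) => fun (k : Nat) => succ k) 1))))
  ~> succ (succ (succ (succ ((fun (b : elimNat (fun (δ : Nat) => Type0) Nat (fun (α : Nat) => fun (d : Type0) => d) 3) => fun (ν : Nat) => succ ν) 0 (elimNat (fun (k : Nat) => Nat) 1 (fun (β : elimNat (fun (z : Nat) => Type0) Nat (fun (φ : Nat) => fun (v : Type0) => v) 3) => fun (κ : Nat) => succ κ) 0)))))
  ~> succ (succ (succ (succ ((fun (b : Nat) => succ b) (elimNat (fun (δ : Nat) => Nat) 1 (fun (α : elimNat (fun (d : Nat) => Type0) Nat (fun (ν : Nat) => fun (k : Type0) => k) 3) => fun (β : Nat) => succ β) 0)))))
  ~> succ (succ (succ (succ (succ (elimNat (fun (b : Nat) => Nat) 1 (fun (δ : elimNat (fun (α : Nat) => Type0) Nat (fun (d : Nat) => fun (ν : Type0) => ν) 3) => fun (k : Nat) => succ k) 0)))))
  ~> 6
inferred type:
  Nat


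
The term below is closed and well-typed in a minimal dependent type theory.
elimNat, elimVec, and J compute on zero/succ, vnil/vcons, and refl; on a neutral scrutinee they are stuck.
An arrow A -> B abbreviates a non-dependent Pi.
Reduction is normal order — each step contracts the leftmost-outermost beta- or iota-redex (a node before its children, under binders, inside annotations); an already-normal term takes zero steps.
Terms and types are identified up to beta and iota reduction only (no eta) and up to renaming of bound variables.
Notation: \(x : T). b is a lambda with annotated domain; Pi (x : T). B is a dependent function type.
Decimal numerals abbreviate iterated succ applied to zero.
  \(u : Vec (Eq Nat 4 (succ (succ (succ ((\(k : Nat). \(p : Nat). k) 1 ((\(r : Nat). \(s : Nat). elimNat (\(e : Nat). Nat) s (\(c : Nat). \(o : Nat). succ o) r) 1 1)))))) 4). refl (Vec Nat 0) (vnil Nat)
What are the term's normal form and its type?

resulting normal form:
  \(u : Vec (Eq Nat 4 4) 4). refl (Vec Nat 0) (vnil Nat)
type:
  Vec (Eq Nat 4 4) 4 -> Eq (Vec Nat 0) (vnil Nat) (vnil Nat)


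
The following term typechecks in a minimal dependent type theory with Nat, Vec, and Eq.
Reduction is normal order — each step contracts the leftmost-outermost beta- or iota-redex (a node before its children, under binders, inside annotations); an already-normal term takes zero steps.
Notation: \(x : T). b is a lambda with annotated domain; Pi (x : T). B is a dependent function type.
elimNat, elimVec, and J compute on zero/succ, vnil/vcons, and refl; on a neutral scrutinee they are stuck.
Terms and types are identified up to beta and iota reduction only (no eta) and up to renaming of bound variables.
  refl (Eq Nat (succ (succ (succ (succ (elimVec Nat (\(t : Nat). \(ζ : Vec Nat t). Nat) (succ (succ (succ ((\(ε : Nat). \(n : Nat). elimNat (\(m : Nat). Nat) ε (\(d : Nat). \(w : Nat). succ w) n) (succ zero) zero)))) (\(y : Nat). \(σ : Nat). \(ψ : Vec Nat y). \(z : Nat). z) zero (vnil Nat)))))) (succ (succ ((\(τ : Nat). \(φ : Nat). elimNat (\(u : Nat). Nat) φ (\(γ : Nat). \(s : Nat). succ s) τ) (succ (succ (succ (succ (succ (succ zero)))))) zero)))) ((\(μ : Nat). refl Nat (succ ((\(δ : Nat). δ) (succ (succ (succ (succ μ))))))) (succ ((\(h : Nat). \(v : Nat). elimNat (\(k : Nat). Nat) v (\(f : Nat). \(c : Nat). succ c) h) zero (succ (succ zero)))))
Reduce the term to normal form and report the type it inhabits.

normal form:
  refl (Eq Nat (succ (succ (succ (succ (succ (succ (succ (succ zero)))))))) (succ (succ (succ (succ (succ (succ (succ (succ zero))))))))) (refl Nat (succ (succ (succ (succ (succ (succ (succ (succ zero)))))))))
inferred type:
  Eq (Eq Nat (succ (succ (succ (succ (succ (succ (succ (succ zero)))))))) (succ (succ (succ (succ (succ (succ (succ (succ zero))))))))) (refl Nat (succ (succ (succ (succ (succ (succ (succ (succ zero))))))))) (refl Nat (succ (succ (succ (succ (succ (succ (succ (succ zero)))))))))
observation: reduction starts at an elimVec iota-redex, and 30 normal-order steps reach the normal form.


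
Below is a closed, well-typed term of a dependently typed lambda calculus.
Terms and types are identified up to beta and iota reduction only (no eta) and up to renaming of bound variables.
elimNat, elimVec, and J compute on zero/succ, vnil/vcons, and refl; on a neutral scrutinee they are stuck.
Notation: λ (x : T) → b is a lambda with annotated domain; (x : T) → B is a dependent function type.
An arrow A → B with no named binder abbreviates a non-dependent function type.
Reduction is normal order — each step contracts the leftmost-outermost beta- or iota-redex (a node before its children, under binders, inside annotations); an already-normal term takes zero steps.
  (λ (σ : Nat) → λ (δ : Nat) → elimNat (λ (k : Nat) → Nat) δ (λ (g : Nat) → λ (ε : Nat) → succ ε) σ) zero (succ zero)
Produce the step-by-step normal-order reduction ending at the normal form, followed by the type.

normal-order reduction sequence:
  (λ (σ : Nat) → λ (δ : Nat) → elimNat (λ (k : Nat) → Nat) δ (λ (g : Nat) → λ (ε : Nat) → succ ε) σ) zero (succ zero)
  ~> (λ (σ : Nat) → elimNat (λ (δ : Nat) → Nat) σ (λ (k : Nat) → λ (g : Nat) → succ g) zero) (succ zero)
  ~> elimNat (λ (σ : Nat) → Nat) (succ zero) (λ (δ : Nat) → λ (k : Nat) → succ k) zero
  ~> succ zero
type:
  Nat


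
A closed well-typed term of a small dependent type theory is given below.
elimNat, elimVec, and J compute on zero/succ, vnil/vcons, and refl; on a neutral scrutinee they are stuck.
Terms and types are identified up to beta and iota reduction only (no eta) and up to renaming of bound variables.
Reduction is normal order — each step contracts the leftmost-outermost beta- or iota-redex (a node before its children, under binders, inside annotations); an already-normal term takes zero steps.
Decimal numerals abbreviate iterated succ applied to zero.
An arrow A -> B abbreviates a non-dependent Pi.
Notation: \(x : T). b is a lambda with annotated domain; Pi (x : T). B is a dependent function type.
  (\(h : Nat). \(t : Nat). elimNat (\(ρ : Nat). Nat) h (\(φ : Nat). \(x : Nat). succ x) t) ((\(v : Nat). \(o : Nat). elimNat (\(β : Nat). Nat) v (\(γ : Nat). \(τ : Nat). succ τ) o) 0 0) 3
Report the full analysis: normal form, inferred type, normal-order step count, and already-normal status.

resulting normal form:
  3
the term's type:
  Nat
steps to reach normal form (normal order): 15
already normal: no
first redex: a beta-redex


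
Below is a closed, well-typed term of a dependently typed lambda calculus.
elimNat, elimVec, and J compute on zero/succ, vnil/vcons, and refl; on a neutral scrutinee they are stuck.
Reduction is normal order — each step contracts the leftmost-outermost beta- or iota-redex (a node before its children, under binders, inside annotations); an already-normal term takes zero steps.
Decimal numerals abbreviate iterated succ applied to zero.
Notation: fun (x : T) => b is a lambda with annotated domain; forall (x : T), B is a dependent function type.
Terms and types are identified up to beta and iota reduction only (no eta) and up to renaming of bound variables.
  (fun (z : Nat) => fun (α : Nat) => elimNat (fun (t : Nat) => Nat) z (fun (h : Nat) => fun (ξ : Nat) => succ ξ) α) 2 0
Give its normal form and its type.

normal form:
  2
type:
  Nat
observation: the first redex contracted is a beta-redex; the normal form is reached in 3 normal-order steps.


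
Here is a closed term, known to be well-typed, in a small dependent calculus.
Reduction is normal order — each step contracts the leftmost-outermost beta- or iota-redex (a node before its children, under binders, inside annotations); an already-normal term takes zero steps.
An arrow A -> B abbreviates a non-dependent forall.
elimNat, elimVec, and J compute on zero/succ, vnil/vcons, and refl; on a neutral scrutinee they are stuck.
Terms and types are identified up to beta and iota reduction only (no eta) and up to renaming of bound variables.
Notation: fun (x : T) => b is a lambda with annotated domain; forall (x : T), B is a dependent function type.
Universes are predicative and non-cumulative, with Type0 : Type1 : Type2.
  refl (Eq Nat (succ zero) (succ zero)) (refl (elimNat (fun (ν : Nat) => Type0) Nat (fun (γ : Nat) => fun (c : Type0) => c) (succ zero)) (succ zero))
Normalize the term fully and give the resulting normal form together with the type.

resulting normal form:
  refl (Eq Nat (succ zero) (succ zero)) (refl Nat (succ zero))
the term's type:
  Eq (Eq Nat (succ zero) (succ zero)) (refl Nat (succ zero)) (refl Nat (succ zero))


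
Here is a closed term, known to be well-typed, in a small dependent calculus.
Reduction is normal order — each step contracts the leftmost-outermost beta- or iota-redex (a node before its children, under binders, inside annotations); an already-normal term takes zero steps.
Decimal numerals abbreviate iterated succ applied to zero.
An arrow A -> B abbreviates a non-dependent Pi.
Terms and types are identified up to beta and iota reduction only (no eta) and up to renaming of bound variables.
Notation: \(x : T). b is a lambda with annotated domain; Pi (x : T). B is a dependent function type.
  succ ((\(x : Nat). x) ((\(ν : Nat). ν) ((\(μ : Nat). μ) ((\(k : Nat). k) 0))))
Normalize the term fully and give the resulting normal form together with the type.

resulting normal form:
  1
the term's type:
  Nat
observation: contracting a beta-redex first, the term normalizes in 4 steps.


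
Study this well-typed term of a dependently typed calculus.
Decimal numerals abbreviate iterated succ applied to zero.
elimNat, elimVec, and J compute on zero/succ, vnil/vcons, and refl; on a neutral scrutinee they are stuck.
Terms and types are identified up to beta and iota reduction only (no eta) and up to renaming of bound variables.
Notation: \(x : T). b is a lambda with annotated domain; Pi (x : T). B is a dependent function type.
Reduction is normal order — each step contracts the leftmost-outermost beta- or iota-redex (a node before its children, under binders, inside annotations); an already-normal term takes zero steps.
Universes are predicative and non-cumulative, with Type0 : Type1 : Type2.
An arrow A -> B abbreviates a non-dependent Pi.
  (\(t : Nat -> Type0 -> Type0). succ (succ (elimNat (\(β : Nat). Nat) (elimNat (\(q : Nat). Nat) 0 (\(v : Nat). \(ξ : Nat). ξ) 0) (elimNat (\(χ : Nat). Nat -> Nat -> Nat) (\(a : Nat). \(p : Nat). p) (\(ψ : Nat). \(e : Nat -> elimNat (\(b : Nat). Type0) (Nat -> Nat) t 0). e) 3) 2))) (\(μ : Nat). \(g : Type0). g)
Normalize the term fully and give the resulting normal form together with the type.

resulting normal form:
  2
type:
  Nat
observation: the term reaches its normal form after 29 normal-order steps.


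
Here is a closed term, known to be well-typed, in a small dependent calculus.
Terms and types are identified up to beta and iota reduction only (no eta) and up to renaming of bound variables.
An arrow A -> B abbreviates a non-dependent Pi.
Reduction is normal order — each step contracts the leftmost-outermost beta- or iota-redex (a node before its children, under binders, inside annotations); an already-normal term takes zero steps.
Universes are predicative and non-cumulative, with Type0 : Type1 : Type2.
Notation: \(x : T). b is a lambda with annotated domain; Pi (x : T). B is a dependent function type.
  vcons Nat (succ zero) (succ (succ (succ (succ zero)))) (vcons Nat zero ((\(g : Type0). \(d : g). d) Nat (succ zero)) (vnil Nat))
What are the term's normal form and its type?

normal form:
  vcons Nat (succ zero) (succ (succ (succ (succ zero)))) (vcons Nat zero (succ zero) (vnil Nat))
type:
  Vec Nat (succ (succ zero))


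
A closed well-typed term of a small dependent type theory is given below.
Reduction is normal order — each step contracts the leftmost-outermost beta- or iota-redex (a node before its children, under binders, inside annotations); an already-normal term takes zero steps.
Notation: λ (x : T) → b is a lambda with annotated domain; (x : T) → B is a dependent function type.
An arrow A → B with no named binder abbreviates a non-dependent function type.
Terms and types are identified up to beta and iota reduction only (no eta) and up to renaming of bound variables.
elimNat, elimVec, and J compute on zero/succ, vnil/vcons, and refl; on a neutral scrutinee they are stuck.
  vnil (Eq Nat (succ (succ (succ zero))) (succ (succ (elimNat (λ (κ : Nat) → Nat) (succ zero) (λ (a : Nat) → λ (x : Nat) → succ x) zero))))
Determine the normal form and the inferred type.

resulting normal form:
  vnil (Eq Nat (succ (succ (succ zero))) (succ (succ (succ zero))))
type:
  Vec (Eq Nat (succ (succ (succ zero))) (succ (succ (succ zero)))) zero


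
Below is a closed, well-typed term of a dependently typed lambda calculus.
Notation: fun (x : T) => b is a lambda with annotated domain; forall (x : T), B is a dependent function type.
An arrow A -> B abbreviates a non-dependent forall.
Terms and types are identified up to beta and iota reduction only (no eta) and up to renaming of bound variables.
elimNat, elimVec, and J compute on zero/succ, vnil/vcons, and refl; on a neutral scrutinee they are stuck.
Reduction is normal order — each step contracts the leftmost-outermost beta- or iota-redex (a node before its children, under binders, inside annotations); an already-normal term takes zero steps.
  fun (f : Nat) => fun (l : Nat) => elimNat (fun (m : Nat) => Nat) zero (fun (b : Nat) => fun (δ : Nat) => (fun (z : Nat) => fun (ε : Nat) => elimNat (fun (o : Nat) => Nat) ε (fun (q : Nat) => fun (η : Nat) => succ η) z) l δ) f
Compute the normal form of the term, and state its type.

resulting normal form:
  fun (f : Nat) => fun (l : Nat) => elimNat (fun (m : Nat) => Nat) zero (fun (b : Nat) => fun (δ : Nat) => elimNat (fun (z : Nat) => Nat) δ (fun (ε : Nat) => fun (o : Nat) => succ o) l) f
type:
  Nat -> Nat -> Nat


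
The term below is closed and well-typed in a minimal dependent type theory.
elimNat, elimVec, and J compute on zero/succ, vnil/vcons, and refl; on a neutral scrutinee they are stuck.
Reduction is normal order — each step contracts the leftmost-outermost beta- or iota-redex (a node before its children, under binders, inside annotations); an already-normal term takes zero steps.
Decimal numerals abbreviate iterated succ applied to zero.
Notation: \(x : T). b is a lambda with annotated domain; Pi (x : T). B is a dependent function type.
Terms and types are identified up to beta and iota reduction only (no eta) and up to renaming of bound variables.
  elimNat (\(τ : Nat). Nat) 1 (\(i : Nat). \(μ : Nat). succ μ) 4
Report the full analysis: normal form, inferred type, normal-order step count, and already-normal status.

reduced normal form:
  5
type:
  Nat
steps to reach normal form (normal order): 13
already normal: no
first redex: an elimNat iota-redex


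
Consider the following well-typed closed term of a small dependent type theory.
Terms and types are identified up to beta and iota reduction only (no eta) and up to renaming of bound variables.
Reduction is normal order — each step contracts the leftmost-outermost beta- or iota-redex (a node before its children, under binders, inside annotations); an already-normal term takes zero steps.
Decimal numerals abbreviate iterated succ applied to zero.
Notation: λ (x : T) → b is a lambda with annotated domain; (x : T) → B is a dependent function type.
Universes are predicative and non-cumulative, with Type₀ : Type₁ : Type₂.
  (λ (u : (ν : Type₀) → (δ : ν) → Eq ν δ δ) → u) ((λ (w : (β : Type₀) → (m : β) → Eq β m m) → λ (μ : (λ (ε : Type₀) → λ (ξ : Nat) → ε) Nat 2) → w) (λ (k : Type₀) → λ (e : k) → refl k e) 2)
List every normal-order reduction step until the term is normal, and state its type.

normal-order reduction:
  (λ (u : (ν : Type₀) → (δ : ν) → Eq ν δ δ) → u) ((λ (w : (β : Type₀) → (m : β) → Eq β m m) → λ (μ : (λ (ε : Type₀) → λ (ξ : Nat) → ε) Nat 2) → w) (λ (k : Type₀) → λ (e : k) → refl k e) 2)
  ~> (λ (u : (ν : Type₀) → (δ : ν) → Eq ν δ δ) → λ (w : (λ (β : Type₀) → λ (m : Nat) → β) Nat 2) → u) (λ (μ : Type₀) → λ (ε : μ) → refl μ ε) 2
  ~> (λ (u : (λ (ν : Type₀) → λ (δ : Nat) → ν) Nat 2) → λ (w : Type₀) → λ (β : w) → refl w β) 2
  ~> λ (u : Type₀) → λ (ν : u) → refl u ν
type:
  (u : Type₀) → (ν : u) → Eq u ν ν


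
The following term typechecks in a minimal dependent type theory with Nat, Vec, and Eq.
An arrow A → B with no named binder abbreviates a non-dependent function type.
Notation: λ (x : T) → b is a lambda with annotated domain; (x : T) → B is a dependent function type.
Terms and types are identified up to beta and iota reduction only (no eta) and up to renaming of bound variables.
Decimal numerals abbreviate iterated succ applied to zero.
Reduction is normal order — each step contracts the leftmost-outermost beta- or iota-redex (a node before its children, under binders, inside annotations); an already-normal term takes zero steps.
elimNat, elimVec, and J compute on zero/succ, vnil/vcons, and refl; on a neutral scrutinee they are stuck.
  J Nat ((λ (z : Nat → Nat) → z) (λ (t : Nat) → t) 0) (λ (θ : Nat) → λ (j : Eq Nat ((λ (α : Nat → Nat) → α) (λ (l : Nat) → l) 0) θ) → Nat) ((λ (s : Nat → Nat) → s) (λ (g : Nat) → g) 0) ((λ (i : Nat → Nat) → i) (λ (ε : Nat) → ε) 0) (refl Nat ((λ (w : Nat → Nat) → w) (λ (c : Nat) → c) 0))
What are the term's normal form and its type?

reduced normal form:
  0
inferred type:
  Nat
observation: 3 normal-order steps separate the term from its normal form.


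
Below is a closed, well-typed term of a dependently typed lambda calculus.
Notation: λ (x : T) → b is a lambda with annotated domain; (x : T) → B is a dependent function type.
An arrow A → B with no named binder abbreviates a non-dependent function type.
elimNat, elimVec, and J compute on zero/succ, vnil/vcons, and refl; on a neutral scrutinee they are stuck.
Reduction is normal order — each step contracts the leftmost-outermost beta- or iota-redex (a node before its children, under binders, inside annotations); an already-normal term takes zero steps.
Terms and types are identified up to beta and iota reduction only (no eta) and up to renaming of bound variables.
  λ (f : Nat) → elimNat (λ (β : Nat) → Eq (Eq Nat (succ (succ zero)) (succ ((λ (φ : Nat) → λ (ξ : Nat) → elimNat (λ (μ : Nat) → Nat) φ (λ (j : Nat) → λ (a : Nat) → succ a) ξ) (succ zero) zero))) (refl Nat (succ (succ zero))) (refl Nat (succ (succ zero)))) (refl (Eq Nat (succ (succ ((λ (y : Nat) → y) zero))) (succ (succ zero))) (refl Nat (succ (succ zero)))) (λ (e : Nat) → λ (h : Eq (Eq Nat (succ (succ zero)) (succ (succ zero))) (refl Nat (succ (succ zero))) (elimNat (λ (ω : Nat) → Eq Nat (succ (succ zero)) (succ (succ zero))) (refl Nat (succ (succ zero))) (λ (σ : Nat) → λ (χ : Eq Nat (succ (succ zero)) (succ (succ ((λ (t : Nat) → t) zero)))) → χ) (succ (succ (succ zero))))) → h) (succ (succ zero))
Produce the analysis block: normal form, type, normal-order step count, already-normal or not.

normal form:
  λ (f : Nat) → refl (Eq Nat (succ (succ zero)) (succ (succ zero))) (refl Nat (succ (succ zero)))
type:
  Nat → Eq (Eq Nat (succ (succ zero)) (succ (succ zero))) (refl Nat (succ (succ zero))) (refl Nat (succ (succ zero)))
steps to reach normal form (normal order): 8
started in normal form: no
first contracted redex: an elimNat iota-redex
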